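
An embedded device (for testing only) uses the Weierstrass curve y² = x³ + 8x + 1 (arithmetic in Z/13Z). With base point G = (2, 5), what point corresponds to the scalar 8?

O

Double-and-add on 8 = (1000)₂. Start with G = (2, 5) for the leading 1-bit.
double: tangent at (2, 5): λ = (3·2² + 8)/(2·5) ≡ 7/10. 10⁻¹ ≡ 4 (mod 13), so λ ≡ 7·4 ≡ 2.
  x = λ² - 2 - 2 = 4 - 4 ≡ 0; y = λ·(2 - 0) - 5 ≡ 12. → (0, 12)
double: tangent at (0, 12): λ = (3·0² + 8)/(2·12) ≡ 8/11. 11⁻¹ ≡ 6 (mod 13), so λ ≡ 8·6 ≡ 9.
  x = λ² - 0 - 0 = 81 - 0 ≡ 3; y = λ·(0 - 3) - 12 ≡ 0. → (3, 0)
double: (3, 0) + (3, 0): same x and y₁ ≡ -y₂, so the sum is ∞.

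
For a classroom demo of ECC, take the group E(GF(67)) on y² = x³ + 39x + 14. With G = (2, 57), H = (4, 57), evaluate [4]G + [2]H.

First 4G:
Repeated addition: build up to 4G.
2G: tangent at (2, 57): λ = (3·2² + 39)/(2·57) ≡ 51/47. 47⁻¹ ≡ 10 (mod 67), so λ ≡ 51·10 ≡ 41.
  x = λ² - 2 - 2 = 1681 - 4 ≡ 2; y = λ·(2 - 2) - 57 ≡ 10. → (2, 10)
3G: (2, 10) + (2, 57): same x and y₁ ≡ -y₂, so the sum is 𝒪.
4G: 𝒪 + (2, 57) = (2, 57) (identity).
4G = (2, 57).
Next 2H:
Repeated addition: build up to 2H.
2H: tangent at (4, 57): λ = (3·4² + 39)/(2·57) ≡ 20/47. 47⁻¹ ≡ 10 (mod 67), so λ ≡ 20·10 ≡ 66.
  x = λ² - 4 - 4 = 4356 - 8 ≡ 60; y = λ·(4 - 60) - 57 ≡ 66. → (60, 66)
2H = (60, 66).
Finally 4G + 2H:
(2, 57) + (60, 66). λ = (66 - 57)/(60 - 2) ≡ 9/58 mod 67. 58⁻¹ ≡ 52 (mod 67) since 58·52 = 3016 ≡ 1, so λ ≡ 66.
  x = λ² - 2 - 60 = 4356 - 62 ≡ 6; y = λ·(2 - 6) - 57 ≡ 14. → (6, 14)

(6, 14)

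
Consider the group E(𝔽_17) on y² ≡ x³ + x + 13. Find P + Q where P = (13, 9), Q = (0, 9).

(4, 8)

(13, 9) + (0, 9). λ = (9 - 9)/(0 - 13) ≡ 0/4 mod 17. 4⁻¹ ≡ 13 (mod 17), so λ ≡ 0.
  x = λ² - 13 - 0 = 0 - 13 ≡ 4; y = λ·(13 - 4) - 9 ≡ 8. → (4, 8)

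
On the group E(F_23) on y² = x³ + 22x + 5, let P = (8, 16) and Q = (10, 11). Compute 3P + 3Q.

(10, 12)

First 3P:
Repeated addition: build up to 3P.
2P: tangent at (8, 16): λ = (3·8² + 22)/(2·16) ≡ 7/9. 9⁻¹ ≡ 18 (mod 23), so λ ≡ 7·18 ≡ 11.
  x = λ² - 8 - 8 = 121 - 16 ≡ 13; y = λ·(8 - 13) - 16 ≡ 21. → (13, 21)
3P: (13, 21) + (8, 16). λ = (16 - 21)/(8 - 13) ≡ 18/18 mod 23. 18⁻¹ ≡ 9 (mod 23), so λ ≡ 1.
  x = λ² - 13 - 8 = 1 - 21 ≡ 3; y = λ·(13 - 3) - 21 ≡ 12. → (3, 12)
3P = (3, 12).
Next 3Q:
Repeated addition: build up to 3Q.
2Q: tangent at (10, 11): λ = (3·10² + 22)/(2·11) ≡ 0/22. 22⁻¹ ≡ 22 (mod 23), so λ ≡ 0·22 ≡ 0.
  x = λ² - 10 - 10 = 0 - 20 ≡ 3; y = λ·(10 - 3) - 11 ≡ 12. → (3, 12)
3Q: (3, 12) + (10, 11). λ = (11 - 12)/(10 - 3) ≡ 22/7 mod 23. 7⁻¹ ≡ 10 (mod 23), so λ ≡ 13.
  x = λ² - 3 - 10 = 169 - 13 ≡ 18; y = λ·(3 - 18) - 12 ≡ 0. → (18, 0)
3Q = (18, 0).
Finally 3P + 3Q:
(3, 12) + (18, 0). λ = (0 - 12)/(18 - 3) ≡ 11/15 mod 23. 15⁻¹ ≡ 20 (mod 23), so λ ≡ 13.
  x = λ² - 3 - 18 = 169 - 21 ≡ 10; y = λ·(3 - 10) - 12 ≡ 12. → (10, 12)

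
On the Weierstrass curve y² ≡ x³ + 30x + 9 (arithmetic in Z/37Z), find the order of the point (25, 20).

7

2P: tangent at (25, 20): λ = (3·25² + 30)/(2·20) ≡ 18/3. 3⁻¹ ≡ 25 (mod 37) since 3·25 = 75 ≡ 1, so λ ≡ 18·25 ≡ 6.
  x = λ² - 25 - 25 = 36 - 50 ≡ 23; y = λ·(25 - 23) - 20 ≡ 29. → (23, 29)
3P: (23, 29) + (25, 20). λ = (20 - 29)/(25 - 23) ≡ 28/2 mod 37. 2⁻¹ ≡ 19 (mod 37) since 2·19 = 38 ≡ 1, so λ ≡ 14.
  x = λ² - 23 - 25 = 196 - 48 ≡ 0; y = λ·(23 - 0) - 29 ≡ 34. → (0, 34)
4P: (0, 34) + (25, 20). λ = (20 - 34)/(25 - 0) ≡ 23/25 mod 37. 25⁻¹ ≡ 3 (mod 37) since 25·3 = 75 ≡ 1, so λ ≡ 32.
  x = λ² - 0 - 25 = 1024 - 25 ≡ 0; y = λ·(0 - 0) - 34 ≡ 3. → (0, 3)
5P: (0, 3) + (25, 20). λ = (20 - 3)/(25 - 0) ≡ 17/25 mod 37. 25⁻¹ ≡ 3 (mod 37) since 25·3 = 75 ≡ 1, so λ ≡ 14.
  x = λ² - 0 - 25 = 196 - 25 ≡ 23; y = λ·(0 - 23) - 3 ≡ 8. → (23, 8)
6P: (23, 8) + (25, 20). λ = (20 - 8)/(25 - 23) ≡ 12/2 mod 37. 2⁻¹ ≡ 19 (mod 37), so λ ≡ 6.
  x = λ² - 23 - 25 = 36 - 48 ≡ 25; y = λ·(23 - 25) - 8 ≡ 17. → (25, 17)
7P: (25, 17) + (25, 20): same x and y₁ ≡ -y₂, so the sum is the point at infinity.
7P = the point at infinity, so the order is 7.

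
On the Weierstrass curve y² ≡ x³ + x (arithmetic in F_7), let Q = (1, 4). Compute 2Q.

(0, 0)

tangent at (1, 4): λ = (3·1² + 1)/(2·4) ≡ 4/1. 1⁻¹ ≡ 1 (mod 7), so λ ≡ 4·1 ≡ 4.
  x = λ² - 1 - 1 = 16 - 2 ≡ 0; y = λ·(1 - 0) - 4 ≡ 0. → (0, 0)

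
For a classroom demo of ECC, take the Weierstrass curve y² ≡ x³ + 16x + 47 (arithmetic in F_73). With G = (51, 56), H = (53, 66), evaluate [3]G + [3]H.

First 3G:
Repeated addition: build up to 3G.
2G: tangent at (51, 56): λ = (3·51² + 16)/(2·56) ≡ 8/39. 39⁻¹ ≡ 15 (mod 73), so λ ≡ 8·15 ≡ 47.
  x = λ² - 51 - 51 = 2209 - 102 ≡ 63; y = λ·(51 - 63) - 56 ≡ 37. → (63, 37)
3G: (63, 37) + (51, 56). λ = (56 - 37)/(51 - 63) ≡ 19/61 mod 73. 61⁻¹ ≡ 6 (mod 73) since 61·6 = 366 ≡ 1, so λ ≡ 41.
  x = λ² - 63 - 51 = 1681 - 114 ≡ 34; y = λ·(63 - 34) - 37 ≡ 57. → (34, 57)
3G = (34, 57).
Next 3H:
Repeated addition: build up to 3H.
2H: tangent at (53, 66): λ = (3·53² + 16)/(2·66) ≡ 48/59. 59⁻¹ ≡ 26 (mod 73) since 59·26 = 1534 ≡ 1, so λ ≡ 48·26 ≡ 7.
  x = λ² - 53 - 53 = 49 - 106 ≡ 16; y = λ·(53 - 16) - 66 ≡ 47. → (16, 47)
3H: (16, 47) + (53, 66). λ = (66 - 47)/(53 - 16) ≡ 19/37 mod 73. 37⁻¹ ≡ 2 (mod 73), so λ ≡ 38.
  x = λ² - 16 - 53 = 1444 - 69 ≡ 61; y = λ·(16 - 61) - 47 ≡ 68. → (61, 68)
3H = (61, 68).
Finally 3G + 3H:
(34, 57) + (61, 68). λ = (68 - 57)/(61 - 34) ≡ 11/27 mod 73. 27⁻¹ ≡ 46 (mod 73) since 27·46 = 1242 ≡ 1, so λ ≡ 68.
  x = λ² - 34 - 61 = 4624 - 95 ≡ 3; y = λ·(34 - 3) - 57 ≡ 7. → (3, 7)

(3, 7)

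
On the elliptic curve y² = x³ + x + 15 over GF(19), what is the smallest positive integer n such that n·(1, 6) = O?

2P: tangent at (1, 6): λ = (3·1² + 1)/(2·6) ≡ 4/12. 12⁻¹ ≡ 8 (mod 19) since 12·8 = 96 ≡ 1, so λ ≡ 4·8 ≡ 13.
  x = λ² - 1 - 1 = 169 - 2 ≡ 15; y = λ·(1 - 15) - 6 ≡ 2. → (15, 2)
3P: (15, 2) + (1, 6). λ = (6 - 2)/(1 - 15) ≡ 4/5 mod 19. 5⁻¹ ≡ 4 (mod 19), so λ ≡ 16.
  x = λ² - 15 - 1 = 256 - 16 ≡ 12; y = λ·(15 - 12) - 2 ≡ 8. → (12, 8)
4P: (12, 8) + (1, 6). λ = (6 - 8)/(1 - 12) ≡ 17/8 mod 19. 8⁻¹ ≡ 12 (mod 19) since 8·12 = 96 ≡ 1, so λ ≡ 14.
  x = λ² - 12 - 1 = 196 - 13 ≡ 12; y = λ·(12 - 12) - 8 ≡ 11. → (12, 11)
5P: (12, 11) + (1, 6). λ = (6 - 11)/(1 - 12) ≡ 14/8 mod 19. 8⁻¹ ≡ 12 (mod 19) since 8·12 = 96 ≡ 1, so λ ≡ 16.
  x = λ² - 12 - 1 = 256 - 13 ≡ 15; y = λ·(12 - 15) - 11 ≡ 17. → (15, 17)
6P: (15, 17) + (1, 6). λ = (6 - 17)/(1 - 15) ≡ 8/5 mod 19. 5⁻¹ ≡ 4 (mod 19) since 5·4 = 20 ≡ 1, so λ ≡ 13.
  x = λ² - 15 - 1 = 169 - 16 ≡ 1; y = λ·(15 - 1) - 17 ≡ 13. → (1, 13)
7P: (1, 13) + (1, 6): same x and y₁ ≡ -y₂, so the sum is O.
7P = O, so the order is 7.

7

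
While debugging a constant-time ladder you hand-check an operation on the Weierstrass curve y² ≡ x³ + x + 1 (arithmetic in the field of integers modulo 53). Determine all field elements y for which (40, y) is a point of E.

x³ + 1x + 1 = 64041 ≡ 17 (mod 53).
Square roots of 17 mod 53: 21 and 32 (since 21² = 441 ≡ 17).

21, 32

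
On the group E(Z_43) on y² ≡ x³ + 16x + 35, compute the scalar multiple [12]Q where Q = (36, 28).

O

Repeated addition: build up to 12Q.
2Q: tangent at (36, 28): λ = (3·36² + 16)/(2·28) ≡ 34/13. 13⁻¹ ≡ 10 (mod 43), so λ ≡ 34·10 ≡ 39.
  x = λ² - 36 - 36 = 1521 - 72 ≡ 30; y = λ·(36 - 30) - 28 ≡ 34. → (30, 34)
3Q: (30, 34) + (36, 28). λ = (28 - 34)/(36 - 30) ≡ 37/6 mod 43. 6⁻¹ ≡ 36 (mod 43) since 6·36 = 216 ≡ 1, so λ ≡ 42.
  x = λ² - 30 - 36 = 1764 - 66 ≡ 21; y = λ·(30 - 21) - 34 ≡ 0. → (21, 0)
4Q: (21, 0) + (36, 28). λ = (28 - 0)/(36 - 21) ≡ 28/15 mod 43. 15⁻¹ ≡ 23 (mod 43), so λ ≡ 42.
  x = λ² - 21 - 36 = 1764 - 57 ≡ 30; y = λ·(21 - 30) - 0 ≡ 9. → (30, 9)
5Q: (30, 9) + (36, 28). λ = (28 - 9)/(36 - 30) ≡ 19/6 mod 43. 6⁻¹ ≡ 36 (mod 43) since 6·36 = 216 ≡ 1, so λ ≡ 39.
  x = λ² - 30 - 36 = 1521 - 66 ≡ 36; y = λ·(30 - 36) - 9 ≡ 15. → (36, 15)
6Q: (36, 15) + (36, 28): same x and y₁ ≡ -y₂, so the sum is the point at infinity.
7Q: the point at infinity + (36, 28) = (36, 28) (identity).
8Q: tangent at (36, 28): λ = (3·36² + 16)/(2·28) ≡ 34/13. 13⁻¹ ≡ 10 (mod 43) since 13·10 = 130 ≡ 1, so λ ≡ 34·10 ≡ 39.
  x = λ² - 36 - 36 = 1521 - 72 ≡ 30; y = λ·(36 - 30) - 28 ≡ 34. → (30, 34)
9Q: (30, 34) + (36, 28). λ = (28 - 34)/(36 - 30) ≡ 37/6 mod 43. 6⁻¹ ≡ 36 (mod 43) since 6·36 = 216 ≡ 1, so λ ≡ 42.
  x = λ² - 30 - 36 = 1764 - 66 ≡ 21; y = λ·(30 - 21) - 34 ≡ 0. → (21, 0)
10Q: (21, 0) + (36, 28). λ = (28 - 0)/(36 - 21) ≡ 28/15 mod 43. 15⁻¹ ≡ 23 (mod 43) since 15·23 = 345 ≡ 1, so λ ≡ 42.
  x = λ² - 21 - 36 = 1764 - 57 ≡ 30; y = λ·(21 - 30) - 0 ≡ 9. → (30, 9)
11Q: (30, 9) + (36, 28). λ = (28 - 9)/(36 - 30) ≡ 19/6 mod 43. 6⁻¹ ≡ 36 (mod 43), so λ ≡ 39.
  x = λ² - 30 - 36 = 1521 - 66 ≡ 36; y = λ·(30 - 36) - 9 ≡ 15. → (36, 15)
12Q: (36, 15) + (36, 28): same x and y₁ ≡ -y₂, so the sum is the point at infinity.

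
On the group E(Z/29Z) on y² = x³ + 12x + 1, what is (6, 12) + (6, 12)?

(13, 11)

tangent at (6, 12): λ = (3·6² + 12)/(2·12) ≡ 4/24. 24⁻¹ ≡ 23 (mod 29) since 24·23 = 552 ≡ 1, so λ ≡ 4·23 ≡ 5.
  x = λ² - 6 - 6 = 25 - 12 ≡ 13; y = λ·(6 - 13) - 12 ≡ 11. → (13, 11)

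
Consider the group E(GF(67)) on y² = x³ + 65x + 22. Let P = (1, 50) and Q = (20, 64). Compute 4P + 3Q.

First 4P:
Double-and-add on 4 = (100)₂. Start with P = (1, 50) for the leading 1-bit.
double: tangent at (1, 50): λ = (3·1² + 65)/(2·50) ≡ 1/33. 33⁻¹ ≡ 65 (mod 67), so λ ≡ 1·65 ≡ 65.
  x = λ² - 1 - 1 = 4225 - 2 ≡ 2; y = λ·(1 - 2) - 50 ≡ 19. → (2, 19)
double: tangent at (2, 19): λ = (3·2² + 65)/(2·19) ≡ 10/38. 38⁻¹ ≡ 30 (mod 67), so λ ≡ 10·30 ≡ 32.
  x = λ² - 2 - 2 = 1024 - 4 ≡ 15; y = λ·(2 - 15) - 19 ≡ 34. → (15, 34)
4P = (15, 34).
Next 3Q:
Repeated addition: build up to 3Q.
2Q: tangent at (20, 64): λ = (3·20² + 65)/(2·64) ≡ 59/61. 61⁻¹ ≡ 11 (mod 67), so λ ≡ 59·11 ≡ 46.
  x = λ² - 20 - 20 = 2116 - 40 ≡ 66; y = λ·(20 - 66) - 64 ≡ 31. → (66, 31)
3Q: (66, 31) + (20, 64). λ = (64 - 31)/(20 - 66) ≡ 33/21 mod 67. 21⁻¹ ≡ 16 (mod 67) since 21·16 = 336 ≡ 1, so λ ≡ 59.
  x = λ² - 66 - 20 = 3481 - 86 ≡ 45; y = λ·(66 - 45) - 31 ≡ 2. → (45, 2)
3Q = (45, 2).
Finally 4P + 3Q:
(15, 34) + (45, 2). λ = (2 - 34)/(45 - 15) ≡ 35/30 mod 67. 30⁻¹ ≡ 38 (mod 67) since 30·38 = 1140 ≡ 1, so λ ≡ 57.
  x = λ² - 15 - 45 = 3249 - 60 ≡ 40; y = λ·(15 - 40) - 34 ≡ 15. → (40, 15)

(40, 15)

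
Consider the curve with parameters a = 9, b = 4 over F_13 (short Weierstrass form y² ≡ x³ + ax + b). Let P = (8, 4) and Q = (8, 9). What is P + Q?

The two points share x = 8 and their y-coordinates satisfy 4 + 9 ≡ 0 (mod 13), so they are inverses. Their sum is 𝒪.

O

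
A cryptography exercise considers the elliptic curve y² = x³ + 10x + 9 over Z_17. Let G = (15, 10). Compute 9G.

Repeated addition: build up to 9G.
2G: tangent at (15, 10): λ = (3·15² + 10)/(2·10) ≡ 5/3. 3⁻¹ ≡ 6 (mod 17) since 3·6 = 18 ≡ 1, so λ ≡ 5·6 ≡ 13.
  x = λ² - 15 - 15 = 169 - 30 ≡ 3; y = λ·(15 - 3) - 10 ≡ 10. → (3, 10)
3G: (3, 10) + (15, 10). λ = (10 - 10)/(15 - 3) ≡ 0/12 mod 17. 12⁻¹ ≡ 10 (mod 17), so λ ≡ 0.
  x = λ² - 3 - 15 = 0 - 18 ≡ 16; y = λ·(3 - 16) - 10 ≡ 7. → (16, 7)
4G: (16, 7) + (15, 10). λ = (10 - 7)/(15 - 16) ≡ 3/16 mod 17. 16⁻¹ ≡ 16 (mod 17), so λ ≡ 14.
  x = λ² - 16 - 15 = 196 - 31 ≡ 12; y = λ·(16 - 12) - 7 ≡ 15. → (12, 15)
5G: (12, 15) + (15, 10). λ = (10 - 15)/(15 - 12) ≡ 12/3 mod 17. 3⁻¹ ≡ 6 (mod 17), so λ ≡ 4.
  x = λ² - 12 - 15 = 16 - 27 ≡ 6; y = λ·(12 - 6) - 15 ≡ 9. → (6, 9)
6G: (6, 9) + (15, 10). λ = (10 - 9)/(15 - 6) ≡ 1/9 mod 17. 9⁻¹ ≡ 2 (mod 17), so λ ≡ 2.
  x = λ² - 6 - 15 = 4 - 21 ≡ 0; y = λ·(6 - 0) - 9 ≡ 3. → (0, 3)
7G: (0, 3) + (15, 10). λ = (10 - 3)/(15 - 0) ≡ 7/15 mod 17. 15⁻¹ ≡ 8 (mod 17), so λ ≡ 5.
  x = λ² - 0 - 15 = 25 - 15 ≡ 10; y = λ·(0 - 10) - 3 ≡ 15. → (10, 15)
8G: (10, 15) + (15, 10). λ = (10 - 15)/(15 - 10) ≡ 12/5 mod 17. 5⁻¹ ≡ 7 (mod 17) since 5·7 = 35 ≡ 1, so λ ≡ 16.
  x = λ² - 10 - 15 = 256 - 25 ≡ 10; y = λ·(10 - 10) - 15 ≡ 2. → (10, 2)
9G: (10, 2) + (15, 10). λ = (10 - 2)/(15 - 10) ≡ 8/5 mod 17. 5⁻¹ ≡ 7 (mod 17), so λ ≡ 5.
  x = λ² - 10 - 15 = 25 - 25 ≡ 0; y = λ·(10 - 0) - 2 ≡ 14. → (0, 14)

(0, 14)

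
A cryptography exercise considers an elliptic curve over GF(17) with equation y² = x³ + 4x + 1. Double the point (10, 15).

tangent at (10, 15): λ = (3·10² + 4)/(2·15) ≡ 15/13. 13⁻¹ ≡ 4 (mod 17) since 13·4 = 52 ≡ 1, so λ ≡ 15·4 ≡ 9.
  x = λ² - 10 - 10 = 81 - 20 ≡ 10; y = λ·(10 - 10) - 15 ≡ 2. → (10, 2)

(10, 2)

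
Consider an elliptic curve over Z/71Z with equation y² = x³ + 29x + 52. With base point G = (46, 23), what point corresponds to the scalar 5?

Double-and-add on 5 = (101)₂. Start with G = (46, 23) for the leading 1-bit.
double: tangent at (46, 23): λ = (3·46² + 29)/(2·23) ≡ 58/46. 46⁻¹ ≡ 17 (mod 71), so λ ≡ 58·17 ≡ 63.
  x = λ² - 46 - 46 = 3969 - 92 ≡ 43; y = λ·(46 - 43) - 23 ≡ 24. → (43, 24)
double: tangent at (43, 24): λ = (3·43² + 29)/(2·24) ≡ 38/48. 48⁻¹ ≡ 37 (mod 71) since 48·37 = 1776 ≡ 1, so λ ≡ 38·37 ≡ 57.
  x = λ² - 43 - 43 = 3249 - 86 ≡ 39; y = λ·(43 - 39) - 24 ≡ 62. → (39, 62)
add G: (39, 62) + (46, 23). λ = (23 - 62)/(46 - 39) ≡ 32/7 mod 71. 7⁻¹ ≡ 61 (mod 71) since 7·61 = 427 ≡ 1, so λ ≡ 35.
  x = λ² - 39 - 46 = 1225 - 85 ≡ 4; y = λ·(39 - 4) - 62 ≡ 27. → (4, 27)

(4, 27)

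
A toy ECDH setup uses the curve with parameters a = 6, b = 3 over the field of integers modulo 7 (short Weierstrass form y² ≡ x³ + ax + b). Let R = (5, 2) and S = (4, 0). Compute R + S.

(5, 2) + (4, 0). λ = (0 - 2)/(4 - 5) ≡ 5/6 mod 7. 6⁻¹ ≡ 6 (mod 7), so λ ≡ 2.
  x = λ² - 5 - 4 = 4 - 9 ≡ 2; y = λ·(5 - 2) - 2 ≡ 4. → (2, 4)

(2, 4)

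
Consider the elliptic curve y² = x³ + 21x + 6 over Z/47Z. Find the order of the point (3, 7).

10

2P: tangent at (3, 7): λ = (3·3² + 21)/(2·7) ≡ 1/14. 14⁻¹ ≡ 37 (mod 47), so λ ≡ 1·37 ≡ 37.
  x = λ² - 3 - 3 = 1369 - 6 ≡ 0; y = λ·(3 - 0) - 7 ≡ 10. → (0, 10)
3P: (0, 10) + (3, 7). λ = (7 - 10)/(3 - 0) ≡ 44/3 mod 47. 3⁻¹ ≡ 16 (mod 47), so λ ≡ 46.
  x = λ² - 0 - 3 = 2116 - 3 ≡ 45; y = λ·(0 - 45) - 10 ≡ 35. → (45, 35)
4P: (45, 35) + (3, 7). λ = (7 - 35)/(3 - 45) ≡ 19/5 mod 47. 5⁻¹ ≡ 19 (mod 47), so λ ≡ 32.
  x = λ² - 45 - 3 = 1024 - 48 ≡ 36; y = λ·(45 - 36) - 35 ≡ 18. → (36, 18)
5P: (36, 18) + (3, 7). λ = (7 - 18)/(3 - 36) ≡ 36/14 mod 47. 14⁻¹ ≡ 37 (mod 47), so λ ≡ 16.
  x = λ² - 36 - 3 = 256 - 39 ≡ 29; y = λ·(36 - 29) - 18 ≡ 0. → (29, 0)
6P: (29, 0) + (3, 7). λ = (7 - 0)/(3 - 29) ≡ 7/21 mod 47. 21⁻¹ ≡ 9 (mod 47), so λ ≡ 16.
  x = λ² - 29 - 3 = 256 - 32 ≡ 36; y = λ·(29 - 36) - 0 ≡ 29. → (36, 29)
7P: (36, 29) + (3, 7). λ = (7 - 29)/(3 - 36) ≡ 25/14 mod 47. 14⁻¹ ≡ 37 (mod 47), so λ ≡ 32.
  x = λ² - 36 - 3 = 1024 - 39 ≡ 45; y = λ·(36 - 45) - 29 ≡ 12. → (45, 12)
8P: (45, 12) + (3, 7). λ = (7 - 12)/(3 - 45) ≡ 42/5 mod 47. 5⁻¹ ≡ 19 (mod 47), so λ ≡ 46.
  x = λ² - 45 - 3 = 2116 - 48 ≡ 0; y = λ·(45 - 0) - 12 ≡ 37. → (0, 37)
9P: (0, 37) + (3, 7). λ = (7 - 37)/(3 - 0) ≡ 17/3 mod 47. 3⁻¹ ≡ 16 (mod 47), so λ ≡ 37.
  x = λ² - 0 - 3 = 1369 - 3 ≡ 3; y = λ·(0 - 3) - 37 ≡ 40. → (3, 40)
10P: (3, 40) + (3, 7): same x and y₁ ≡ -y₂, so the sum is O.
10P = O, so the order is 10.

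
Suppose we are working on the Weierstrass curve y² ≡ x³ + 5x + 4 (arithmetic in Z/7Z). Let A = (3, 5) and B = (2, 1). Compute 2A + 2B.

First 2A:
Repeated addition: build up to 2A.
2A: tangent at (3, 5): λ = (3·3² + 5)/(2·5) ≡ 4/3. 3⁻¹ ≡ 5 (mod 7), so λ ≡ 4·5 ≡ 6.
  x = λ² - 3 - 3 = 36 - 6 ≡ 2; y = λ·(3 - 2) - 5 ≡ 1. → (2, 1)
2A = (2, 1).
Next 2B:
Repeated addition: build up to 2B.
2B: tangent at (2, 1): λ = (3·2² + 5)/(2·1) ≡ 3/2. 2⁻¹ ≡ 4 (mod 7), so λ ≡ 3·4 ≡ 5.
  x = λ² - 2 - 2 = 25 - 4 ≡ 0; y = λ·(2 - 0) - 1 ≡ 2. → (0, 2)
2B = (0, 2).
Finally 2A + 2B:
(2, 1) + (0, 2). λ = (2 - 1)/(0 - 2) ≡ 1/5 mod 7. 5⁻¹ ≡ 3 (mod 7) since 5·3 = 15 ≡ 1, so λ ≡ 3.
  x = λ² - 2 - 0 = 9 - 2 ≡ 0; y = λ·(2 - 0) - 1 ≡ 5. → (0, 5)

(0, 5)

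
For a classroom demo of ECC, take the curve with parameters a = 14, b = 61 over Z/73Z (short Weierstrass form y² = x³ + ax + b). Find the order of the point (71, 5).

10

2P: tangent at (71, 5): λ = (3·71² + 14)/(2·5) ≡ 26/10. 10⁻¹ ≡ 22 (mod 73), so λ ≡ 26·22 ≡ 61.
  x = λ² - 71 - 71 = 3721 - 142 ≡ 2; y = λ·(71 - 2) - 5 ≡ 43. → (2, 43)
3P: (2, 43) + (71, 5). λ = (5 - 43)/(71 - 2) ≡ 35/69 mod 73. 69⁻¹ ≡ 18 (mod 73) since 69·18 = 1242 ≡ 1, so λ ≡ 46.
  x = λ² - 2 - 71 = 2116 - 73 ≡ 72; y = λ·(2 - 72) - 43 ≡ 22. → (72, 22)
4P: (72, 22) + (71, 5). λ = (5 - 22)/(71 - 72) ≡ 56/72 mod 73. 72⁻¹ ≡ 72 (mod 73), so λ ≡ 17.
  x = λ² - 72 - 71 = 289 - 143 ≡ 0; y = λ·(72 - 0) - 22 ≡ 34. → (0, 34)
5P: (0, 34) + (71, 5). λ = (5 - 34)/(71 - 0) ≡ 44/71 mod 73. 71⁻¹ ≡ 36 (mod 73) since 71·36 = 2556 ≡ 1, so λ ≡ 51.
  x = λ² - 0 - 71 = 2601 - 71 ≡ 48; y = λ·(0 - 48) - 34 ≡ 0. → (48, 0)
6P: (48, 0) + (71, 5). λ = (5 - 0)/(71 - 48) ≡ 5/23 mod 73. 23⁻¹ ≡ 54 (mod 73), so λ ≡ 51.
  x = λ² - 48 - 71 = 2601 - 119 ≡ 0; y = λ·(48 - 0) - 0 ≡ 39. → (0, 39)
7P: (0, 39) + (71, 5). λ = (5 - 39)/(71 - 0) ≡ 39/71 mod 73. 71⁻¹ ≡ 36 (mod 73), so λ ≡ 17.
  x = λ² - 0 - 71 = 289 - 71 ≡ 72; y = λ·(0 - 72) - 39 ≡ 51. → (72, 51)
8P: (72, 51) + (71, 5). λ = (5 - 51)/(71 - 72) ≡ 27/72 mod 73. 72⁻¹ ≡ 72 (mod 73), so λ ≡ 46.
  x = λ² - 72 - 71 = 2116 - 143 ≡ 2; y = λ·(72 - 2) - 51 ≡ 30. → (2, 30)
9P: (2, 30) + (71, 5). λ = (5 - 30)/(71 - 2) ≡ 48/69 mod 73. 69⁻¹ ≡ 18 (mod 73), so λ ≡ 61.
  x = λ² - 2 - 71 = 3721 - 73 ≡ 71; y = λ·(2 - 71) - 30 ≡ 68. → (71, 68)
10P: (71, 68) + (71, 5): same x and y₁ ≡ -y₂, so the sum is O.
10P = O, so the order is 10.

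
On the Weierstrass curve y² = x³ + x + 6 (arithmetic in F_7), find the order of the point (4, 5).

2P: tangent at (4, 5): λ = (3·4² + 1)/(2·5) ≡ 0/3. 3⁻¹ ≡ 5 (mod 7), so λ ≡ 0·5 ≡ 0.
  x = λ² - 4 - 4 = 0 - 8 ≡ 6; y = λ·(4 - 6) - 5 ≡ 2. → (6, 2)
3P: (6, 2) + (4, 5). λ = (5 - 2)/(4 - 6) ≡ 3/5 mod 7. 5⁻¹ ≡ 3 (mod 7) since 5·3 = 15 ≡ 1, so λ ≡ 2.
  x = λ² - 6 - 4 = 4 - 10 ≡ 1; y = λ·(6 - 1) - 2 ≡ 1. → (1, 1)
4P: (1, 1) + (4, 5). λ = (5 - 1)/(4 - 1) ≡ 4/3 mod 7. 3⁻¹ ≡ 5 (mod 7), so λ ≡ 6.
  x = λ² - 1 - 4 = 36 - 5 ≡ 3; y = λ·(1 - 3) - 1 ≡ 1. → (3, 1)
5P: (3, 1) + (4, 5). λ = (5 - 1)/(4 - 3) ≡ 4/1 mod 7. 1⁻¹ ≡ 1 (mod 7), so λ ≡ 4.
  x = λ² - 3 - 4 = 16 - 7 ≡ 2; y = λ·(3 - 2) - 1 ≡ 3. → (2, 3)
6P: (2, 3) + (4, 5). λ = (5 - 3)/(4 - 2) ≡ 2/2 mod 7. 2⁻¹ ≡ 4 (mod 7) since 2·4 = 8 ≡ 1, so λ ≡ 1.
  x = λ² - 2 - 4 = 1 - 6 ≡ 2; y = λ·(2 - 2) - 3 ≡ 4. → (2, 4)
7P: (2, 4) + (4, 5). λ = (5 - 4)/(4 - 2) ≡ 1/2 mod 7. 2⁻¹ ≡ 4 (mod 7), so λ ≡ 4.
  x = λ² - 2 - 4 = 16 - 6 ≡ 3; y = λ·(2 - 3) - 4 ≡ 6. → (3, 6)
8P: (3, 6) + (4, 5). λ = (5 - 6)/(4 - 3) ≡ 6/1 mod 7. 1⁻¹ ≡ 1 (mod 7), so λ ≡ 6.
  x = λ² - 3 - 4 = 36 - 7 ≡ 1; y = λ·(3 - 1) - 6 ≡ 6. → (1, 6)
9P: (1, 6) + (4, 5). λ = (5 - 6)/(4 - 1) ≡ 6/3 mod 7. 3⁻¹ ≡ 5 (mod 7), so λ ≡ 2.
  x = λ² - 1 - 4 = 4 - 5 ≡ 6; y = λ·(1 - 6) - 6 ≡ 5. → (6, 5)
10P: (6, 5) + (4, 5). λ = (5 - 5)/(4 - 6) ≡ 0/5 mod 7. 5⁻¹ ≡ 3 (mod 7), so λ ≡ 0.
  x = λ² - 6 - 4 = 0 - 10 ≡ 4; y = λ·(6 - 4) - 5 ≡ 2. → (4, 2)
11P: (4, 2) + (4, 5): same x and y₁ ≡ -y₂, so the sum is O.
11P = O, so the order is 11.

11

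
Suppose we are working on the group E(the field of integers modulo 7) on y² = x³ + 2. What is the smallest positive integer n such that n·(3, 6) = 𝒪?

3

2P: tangent at (3, 6): λ = (3·3² + 0)/(2·6) ≡ 6/5. 5⁻¹ ≡ 3 (mod 7), so λ ≡ 6·3 ≡ 4.
  x = λ² - 3 - 3 = 16 - 6 ≡ 3; y = λ·(3 - 3) - 6 ≡ 1. → (3, 1)
3P: (3, 1) + (3, 6): same x and y₁ ≡ -y₂, so the sum is 𝒪.
3P = 𝒪, so the order is 3.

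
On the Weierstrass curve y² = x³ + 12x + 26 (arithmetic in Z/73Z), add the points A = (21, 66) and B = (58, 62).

(21, 66) + (58, 62). λ = (62 - 66)/(58 - 21) ≡ 69/37 mod 73. 37⁻¹ ≡ 2 (mod 73), so λ ≡ 65.
  x = λ² - 21 - 58 = 4225 - 79 ≡ 58; y = λ·(21 - 58) - 66 ≡ 11. → (58, 11)

(58, 11)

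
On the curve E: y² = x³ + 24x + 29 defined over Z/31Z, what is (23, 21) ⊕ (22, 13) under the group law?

(19, 11)

(23, 21) + (22, 13). λ = (13 - 21)/(22 - 23) ≡ 23/30 mod 31. 30⁻¹ ≡ 30 (mod 31), so λ ≡ 8.
  x = λ² - 23 - 22 = 64 - 45 ≡ 19; y = λ·(23 - 19) - 21 ≡ 11. → (19, 11)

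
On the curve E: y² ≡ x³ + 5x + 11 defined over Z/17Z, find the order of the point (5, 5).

2P: tangent at (5, 5): λ = (3·5² + 5)/(2·5) ≡ 12/10. 10⁻¹ ≡ 12 (mod 17), so λ ≡ 12·12 ≡ 8.
  x = λ² - 5 - 5 = 64 - 10 ≡ 3; y = λ·(5 - 3) - 5 ≡ 11. → (3, 11)
3P: (3, 11) + (5, 5). λ = (5 - 11)/(5 - 3) ≡ 11/2 mod 17. 2⁻¹ ≡ 9 (mod 17) since 2·9 = 18 ≡ 1, so λ ≡ 14.
  x = λ² - 3 - 5 = 196 - 8 ≡ 1; y = λ·(3 - 1) - 11 ≡ 0. → (1, 0)
4P: (1, 0) + (5, 5). λ = (5 - 0)/(5 - 1) ≡ 5/4 mod 17. 4⁻¹ ≡ 13 (mod 17), so λ ≡ 14.
  x = λ² - 1 - 5 = 196 - 6 ≡ 3; y = λ·(1 - 3) - 0 ≡ 6. → (3, 6)
5P: (3, 6) + (5, 5). λ = (5 - 6)/(5 - 3) ≡ 16/2 mod 17. 2⁻¹ ≡ 9 (mod 17) since 2·9 = 18 ≡ 1, so λ ≡ 8.
  x = λ² - 3 - 5 = 64 - 8 ≡ 5; y = λ·(3 - 5) - 6 ≡ 12. → (5, 12)
6P: (5, 12) + (5, 5): same x and y₁ ≡ -y₂, so the sum is O.
6P = O, so the order is 6.

6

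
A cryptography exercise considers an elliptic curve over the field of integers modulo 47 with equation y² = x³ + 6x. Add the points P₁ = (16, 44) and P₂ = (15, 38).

(5, 22)

(16, 44) + (15, 38). λ = (38 - 44)/(15 - 16) ≡ 41/46 mod 47. 46⁻¹ ≡ 46 (mod 47), so λ ≡ 6.
  x = λ² - 16 - 15 = 36 - 31 ≡ 5; y = λ·(16 - 5) - 44 ≡ 22. → (5, 22)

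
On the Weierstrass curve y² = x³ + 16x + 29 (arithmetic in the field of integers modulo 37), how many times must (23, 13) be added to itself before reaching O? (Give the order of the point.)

2P: tangent at (23, 13): λ = (3·23² + 16)/(2·13) ≡ 12/26. 26⁻¹ ≡ 10 (mod 37), so λ ≡ 12·10 ≡ 9.
  x = λ² - 23 - 23 = 81 - 46 ≡ 35; y = λ·(23 - 35) - 13 ≡ 27. → (35, 27)
3P: (35, 27) + (23, 13). λ = (13 - 27)/(23 - 35) ≡ 23/25 mod 37. 25⁻¹ ≡ 3 (mod 37), so λ ≡ 32.
  x = λ² - 35 - 23 = 1024 - 58 ≡ 4; y = λ·(35 - 4) - 27 ≡ 3. → (4, 3)
4P: (4, 3) + (23, 13). λ = (13 - 3)/(23 - 4) ≡ 10/19 mod 37. 19⁻¹ ≡ 2 (mod 37), so λ ≡ 20.
  x = λ² - 4 - 23 = 400 - 27 ≡ 3; y = λ·(4 - 3) - 3 ≡ 17. → (3, 17)
5P: (3, 17) + (23, 13). λ = (13 - 17)/(23 - 3) ≡ 33/20 mod 37. 20⁻¹ ≡ 13 (mod 37) since 20·13 = 260 ≡ 1, so λ ≡ 22.
  x = λ² - 3 - 23 = 484 - 26 ≡ 14; y = λ·(3 - 14) - 17 ≡ 0. → (14, 0)
6P: (14, 0) + (23, 13). λ = (13 - 0)/(23 - 14) ≡ 13/9 mod 37. 9⁻¹ ≡ 33 (mod 37) since 9·33 = 297 ≡ 1, so λ ≡ 22.
  x = λ² - 14 - 23 = 484 - 37 ≡ 3; y = λ·(14 - 3) - 0 ≡ 20. → (3, 20)
7P: (3, 20) + (23, 13). λ = (13 - 20)/(23 - 3) ≡ 30/20 mod 37. 20⁻¹ ≡ 13 (mod 37) since 20·13 = 260 ≡ 1, so λ ≡ 20.
  x = λ² - 3 - 23 = 400 - 26 ≡ 4; y = λ·(3 - 4) - 20 ≡ 34. → (4, 34)
8P: (4, 34) + (23, 13). λ = (13 - 34)/(23 - 4) ≡ 16/19 mod 37. 19⁻¹ ≡ 2 (mod 37), so λ ≡ 32.
  x = λ² - 4 - 23 = 1024 - 27 ≡ 35; y = λ·(4 - 35) - 34 ≡ 10. → (35, 10)
9P: (35, 10) + (23, 13). λ = (13 - 10)/(23 - 35) ≡ 3/25 mod 37. 25⁻¹ ≡ 3 (mod 37), so λ ≡ 9.
  x = λ² - 35 - 23 = 81 - 58 ≡ 23; y = λ·(35 - 23) - 10 ≡ 24. → (23, 24)
10P: (23, 24) + (23, 13): same x and y₁ ≡ -y₂, so the sum is O.
10P = O, so the order is 10.

10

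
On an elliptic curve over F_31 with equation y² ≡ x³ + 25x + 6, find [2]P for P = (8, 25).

(15, 6)

tangent at (8, 25): λ = (3·8² + 25)/(2·25) ≡ 0/19. 19⁻¹ ≡ 18 (mod 31), so λ ≡ 0·18 ≡ 0.
  x = λ² - 8 - 8 = 0 - 16 ≡ 15; y = λ·(8 - 15) - 25 ≡ 6. → (15, 6)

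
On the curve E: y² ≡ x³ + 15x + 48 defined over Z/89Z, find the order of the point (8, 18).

2P: tangent at (8, 18): λ = (3·8² + 15)/(2·18) ≡ 29/36. 36⁻¹ ≡ 47 (mod 89), so λ ≡ 29·47 ≡ 28.
  x = λ² - 8 - 8 = 784 - 16 ≡ 56; y = λ·(8 - 56) - 18 ≡ 62. → (56, 62)
3P: (56, 62) + (8, 18). λ = (18 - 62)/(8 - 56) ≡ 45/41 mod 89. 41⁻¹ ≡ 76 (mod 89), so λ ≡ 38.
  x = λ² - 56 - 8 = 1444 - 64 ≡ 45; y = λ·(56 - 45) - 62 ≡ 0. → (45, 0)
4P: (45, 0) + (8, 18). λ = (18 - 0)/(8 - 45) ≡ 18/52 mod 89. 52⁻¹ ≡ 12 (mod 89) since 52·12 = 624 ≡ 1, so λ ≡ 38.
  x = λ² - 45 - 8 = 1444 - 53 ≡ 56; y = λ·(45 - 56) - 0 ≡ 27. → (56, 27)
5P: (56, 27) + (8, 18). λ = (18 - 27)/(8 - 56) ≡ 80/41 mod 89. 41⁻¹ ≡ 76 (mod 89), so λ ≡ 28.
  x = λ² - 56 - 8 = 784 - 64 ≡ 8; y = λ·(56 - 8) - 27 ≡ 71. → (8, 71)
6P: (8, 71) + (8, 18): same x and y₁ ≡ -y₂, so the sum is O.
6P = O, so the order is 6.

6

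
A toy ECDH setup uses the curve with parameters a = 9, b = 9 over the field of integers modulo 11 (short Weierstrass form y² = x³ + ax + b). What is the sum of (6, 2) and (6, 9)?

O

The two points share x = 6 and their y-coordinates satisfy 2 + 9 ≡ 0 (mod 11), so they are inverses. Their sum is the point at infinity.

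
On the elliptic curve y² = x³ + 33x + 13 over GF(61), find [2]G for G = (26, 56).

tangent at (26, 56): λ = (3·26² + 33)/(2·56) ≡ 48/51. 51⁻¹ ≡ 6 (mod 61), so λ ≡ 48·6 ≡ 44.
  x = λ² - 26 - 26 = 1936 - 52 ≡ 54; y = λ·(26 - 54) - 56 ≡ 54. → (54, 54)

(54, 54)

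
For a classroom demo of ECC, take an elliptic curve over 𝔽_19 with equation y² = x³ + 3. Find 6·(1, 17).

(2, 7)

Write G = (1, 17).
Repeated addition: build up to 6G.
2G: tangent at (1, 17): λ = (3·1² + 0)/(2·17) ≡ 3/15. 15⁻¹ ≡ 14 (mod 19), so λ ≡ 3·14 ≡ 4.
  x = λ² - 1 - 1 = 16 - 2 ≡ 14; y = λ·(1 - 14) - 17 ≡ 7. → (14, 7)
3G: (14, 7) + (1, 17). λ = (17 - 7)/(1 - 14) ≡ 10/6 mod 19. 6⁻¹ ≡ 16 (mod 19) since 6·16 = 96 ≡ 1, so λ ≡ 8.
  x = λ² - 14 - 1 = 64 - 15 ≡ 11; y = λ·(14 - 11) - 7 ≡ 17. → (11, 17)
4G: (11, 17) + (1, 17). λ = (17 - 17)/(1 - 11) ≡ 0/9 mod 19. 9⁻¹ ≡ 17 (mod 19) since 9·17 = 153 ≡ 1, so λ ≡ 0.
  x = λ² - 11 - 1 = 0 - 12 ≡ 7; y = λ·(11 - 7) - 17 ≡ 2. → (7, 2)
5G: (7, 2) + (1, 17). λ = (17 - 2)/(1 - 7) ≡ 15/13 mod 19. 13⁻¹ ≡ 3 (mod 19), so λ ≡ 7.
  x = λ² - 7 - 1 = 49 - 8 ≡ 3; y = λ·(7 - 3) - 2 ≡ 7. → (3, 7)
6G: (3, 7) + (1, 17). λ = (17 - 7)/(1 - 3) ≡ 10/17 mod 19. 17⁻¹ ≡ 9 (mod 19) since 17·9 = 153 ≡ 1, so λ ≡ 14.
  x = λ² - 3 - 1 = 196 - 4 ≡ 2; y = λ·(3 - 2) - 7 ≡ 7. → (2, 7)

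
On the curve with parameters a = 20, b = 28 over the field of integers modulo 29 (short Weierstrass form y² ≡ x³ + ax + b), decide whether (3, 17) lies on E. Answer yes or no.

yes

y² = 17² ≡ 28; x³ + 20x + 28 = 115 ≡ 28 (mod 29). 28 = 28.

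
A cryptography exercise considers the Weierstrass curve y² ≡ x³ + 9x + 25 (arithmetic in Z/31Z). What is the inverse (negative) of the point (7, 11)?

(7, 20)

-(7, 11) = (7, -11 mod 31) = (7, 20).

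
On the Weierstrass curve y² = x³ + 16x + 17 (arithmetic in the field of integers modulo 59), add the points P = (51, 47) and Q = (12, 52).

(44, 58)

(51, 47) + (12, 52). λ = (52 - 47)/(12 - 51) ≡ 5/20 mod 59. 20⁻¹ ≡ 3 (mod 59), so λ ≡ 15.
  x = λ² - 51 - 12 = 225 - 63 ≡ 44; y = λ·(51 - 44) - 47 ≡ 58. → (44, 58)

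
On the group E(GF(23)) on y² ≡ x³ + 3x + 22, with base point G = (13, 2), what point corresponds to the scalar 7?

(6, 7)

Double-and-add on 7 = (111)₂. Start with G = (13, 2) for the leading 1-bit.
double: tangent at (13, 2): λ = (3·13² + 3)/(2·2) ≡ 4/4. 4⁻¹ ≡ 6 (mod 23) since 4·6 = 24 ≡ 1, so λ ≡ 4·6 ≡ 1.
  x = λ² - 13 - 13 = 1 - 26 ≡ 21; y = λ·(13 - 21) - 2 ≡ 13. → (21, 13)
add G: (21, 13) + (13, 2). λ = (2 - 13)/(13 - 21) ≡ 12/15 mod 23. 15⁻¹ ≡ 20 (mod 23) since 15·20 = 300 ≡ 1, so λ ≡ 10.
  x = λ² - 21 - 13 = 100 - 34 ≡ 20; y = λ·(21 - 20) - 13 ≡ 20. → (20, 20)
double: tangent at (20, 20): λ = (3·20² + 3)/(2·20) ≡ 7/17. 17⁻¹ ≡ 19 (mod 23), so λ ≡ 7·19 ≡ 18.
  x = λ² - 20 - 20 = 324 - 40 ≡ 8; y = λ·(20 - 8) - 20 ≡ 12. → (8, 12)
add G: (8, 12) + (13, 2). λ = (2 - 12)/(13 - 8) ≡ 13/5 mod 23. 5⁻¹ ≡ 14 (mod 23) since 5·14 = 70 ≡ 1, so λ ≡ 21.
  x = λ² - 8 - 13 = 441 - 21 ≡ 6; y = λ·(8 - 6) - 12 ≡ 7. → (6, 7)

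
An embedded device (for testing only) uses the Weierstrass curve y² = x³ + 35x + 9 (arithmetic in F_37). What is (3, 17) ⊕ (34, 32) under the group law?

(34, 5)

(3, 17) + (34, 32). λ = (32 - 17)/(34 - 3) ≡ 15/31 mod 37. 31⁻¹ ≡ 6 (mod 37) since 31·6 = 186 ≡ 1, so λ ≡ 16.
  x = λ² - 3 - 34 = 256 - 37 ≡ 34; y = λ·(3 - 34) - 17 ≡ 5. → (34, 5)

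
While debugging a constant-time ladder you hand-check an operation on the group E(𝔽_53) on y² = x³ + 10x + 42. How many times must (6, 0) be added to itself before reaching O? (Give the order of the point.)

2

2P: (6, 0) + (6, 0): same x and y₁ ≡ -y₂, so the sum is O.
2P = O, so the order is 2.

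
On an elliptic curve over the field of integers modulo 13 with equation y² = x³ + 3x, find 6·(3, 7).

(3, 7)

Write P = (3, 7).
Double-and-add on 6 = (110)₂. Start with P = (3, 7) for the leading 1-bit.
double: tangent at (3, 7): λ = (3·3² + 3)/(2·7) ≡ 4/1. 1⁻¹ ≡ 1 (mod 13) since 1·1 = 1 ≡ 1, so λ ≡ 4·1 ≡ 4.
  x = λ² - 3 - 3 = 16 - 6 ≡ 10; y = λ·(3 - 10) - 7 ≡ 4. → (10, 4)
add P: (10, 4) + (3, 7). λ = (7 - 4)/(3 - 10) ≡ 3/6 mod 13. 6⁻¹ ≡ 11 (mod 13), so λ ≡ 7.
  x = λ² - 10 - 3 = 49 - 13 ≡ 10; y = λ·(10 - 10) - 4 ≡ 9. → (10, 9)
double: tangent at (10, 9): λ = (3·10² + 3)/(2·9) ≡ 4/5. 5⁻¹ ≡ 8 (mod 13), so λ ≡ 4·8 ≡ 6.
  x = λ² - 10 - 10 = 36 - 20 ≡ 3; y = λ·(10 - 3) - 9 ≡ 7. → (3, 7)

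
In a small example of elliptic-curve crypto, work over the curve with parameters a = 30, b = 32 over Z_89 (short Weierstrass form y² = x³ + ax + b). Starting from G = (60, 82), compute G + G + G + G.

(36, 81)

Repeated addition: build up to 4G.
2G: tangent at (60, 82): λ = (3·60² + 30)/(2·82) ≡ 61/75. 75⁻¹ ≡ 19 (mod 89), so λ ≡ 61·19 ≡ 2.
  x = λ² - 60 - 60 = 4 - 120 ≡ 62; y = λ·(60 - 62) - 82 ≡ 3. → (62, 3)
3G: (62, 3) + (60, 82). λ = (82 - 3)/(60 - 62) ≡ 79/87 mod 89. 87⁻¹ ≡ 44 (mod 89) since 87·44 = 3828 ≡ 1, so λ ≡ 5.
  x = λ² - 62 - 60 = 25 - 122 ≡ 81; y = λ·(62 - 81) - 3 ≡ 80. → (81, 80)
4G: (81, 80) + (60, 82). λ = (82 - 80)/(60 - 81) ≡ 2/68 mod 89. 68⁻¹ ≡ 72 (mod 89), so λ ≡ 55.
  x = λ² - 81 - 60 = 3025 - 141 ≡ 36; y = λ·(81 - 36) - 80 ≡ 81. → (36, 81)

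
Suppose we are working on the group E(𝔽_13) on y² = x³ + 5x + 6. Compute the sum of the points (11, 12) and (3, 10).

(8, 5)

(11, 12) + (3, 10). λ = (10 - 12)/(3 - 11) ≡ 11/5 mod 13. 5⁻¹ ≡ 8 (mod 13), so λ ≡ 10.
  x = λ² - 11 - 3 = 100 - 14 ≡ 8; y = λ·(11 - 8) - 12 ≡ 5. → (8, 5)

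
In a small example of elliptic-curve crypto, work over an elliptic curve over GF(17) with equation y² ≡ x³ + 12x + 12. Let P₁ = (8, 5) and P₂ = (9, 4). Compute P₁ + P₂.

(1, 5)

(8, 5) + (9, 4). λ = (4 - 5)/(9 - 8) ≡ 16/1 mod 17. 1⁻¹ ≡ 1 (mod 17) since 1·1 = 1 ≡ 1, so λ ≡ 16.
  x = λ² - 8 - 9 = 256 - 17 ≡ 1; y = λ·(8 - 1) - 5 ≡ 5. → (1, 5)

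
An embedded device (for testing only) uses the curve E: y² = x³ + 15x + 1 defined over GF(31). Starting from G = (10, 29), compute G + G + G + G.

Double-and-add on 4 = (100)₂. Start with G = (10, 29) for the leading 1-bit.
double: tangent at (10, 29): λ = (3·10² + 15)/(2·29) ≡ 5/27. 27⁻¹ ≡ 23 (mod 31), so λ ≡ 5·23 ≡ 22.
  x = λ² - 10 - 10 = 484 - 20 ≡ 30; y = λ·(10 - 30) - 29 ≡ 27. → (30, 27)
double: tangent at (30, 27): λ = (3·30² + 15)/(2·27) ≡ 18/23. 23⁻¹ ≡ 27 (mod 31), so λ ≡ 18·27 ≡ 21.
  x = λ² - 30 - 30 = 441 - 60 ≡ 9; y = λ·(30 - 9) - 27 ≡ 11. → (9, 11)

(9, 11)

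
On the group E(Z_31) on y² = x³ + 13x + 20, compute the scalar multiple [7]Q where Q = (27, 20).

Repeated addition: build up to 7Q.
2Q: tangent at (27, 20): λ = (3·27² + 13)/(2·20) ≡ 30/9. 9⁻¹ ≡ 7 (mod 31) since 9·7 = 63 ≡ 1, so λ ≡ 30·7 ≡ 24.
  x = λ² - 27 - 27 = 576 - 54 ≡ 26; y = λ·(27 - 26) - 20 ≡ 4. → (26, 4)
3Q: (26, 4) + (27, 20). λ = (20 - 4)/(27 - 26) ≡ 16/1 mod 31. 1⁻¹ ≡ 1 (mod 31), so λ ≡ 16.
  x = λ² - 26 - 27 = 256 - 53 ≡ 17; y = λ·(26 - 17) - 4 ≡ 16. → (17, 16)
4Q: (17, 16) + (27, 20). λ = (20 - 16)/(27 - 17) ≡ 4/10 mod 31. 10⁻¹ ≡ 28 (mod 31) since 10·28 = 280 ≡ 1, so λ ≡ 19.
  x = λ² - 17 - 27 = 361 - 44 ≡ 7; y = λ·(17 - 7) - 16 ≡ 19. → (7, 19)
5Q: (7, 19) + (27, 20). λ = (20 - 19)/(27 - 7) ≡ 1/20 mod 31. 20⁻¹ ≡ 14 (mod 31) since 20·14 = 280 ≡ 1, so λ ≡ 14.
  x = λ² - 7 - 27 = 196 - 34 ≡ 7; y = λ·(7 - 7) - 19 ≡ 12. → (7, 12)
6Q: (7, 12) + (27, 20). λ = (20 - 12)/(27 - 7) ≡ 8/20 mod 31. 20⁻¹ ≡ 14 (mod 31), so λ ≡ 19.
  x = λ² - 7 - 27 = 361 - 34 ≡ 17; y = λ·(7 - 17) - 12 ≡ 15. → (17, 15)
7Q: (17, 15) + (27, 20). λ = (20 - 15)/(27 - 17) ≡ 5/10 mod 31. 10⁻¹ ≡ 28 (mod 31), so λ ≡ 16.
  x = λ² - 17 - 27 = 256 - 44 ≡ 26; y = λ·(17 - 26) - 15 ≡ 27. → (26, 27)

(26, 27)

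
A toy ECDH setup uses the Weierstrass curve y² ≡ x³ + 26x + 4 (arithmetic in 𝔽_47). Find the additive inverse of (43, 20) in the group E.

-(43, 20) = (43, -20 mod 47) = (43, 27).

(43, 27)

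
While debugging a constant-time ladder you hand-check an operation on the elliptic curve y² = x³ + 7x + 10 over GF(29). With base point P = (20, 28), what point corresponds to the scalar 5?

Double-and-add on 5 = (101)₂. Start with P = (20, 28) for the leading 1-bit.
double: tangent at (20, 28): λ = (3·20² + 7)/(2·28) ≡ 18/27. 27⁻¹ ≡ 14 (mod 29), so λ ≡ 18·14 ≡ 20.
  x = λ² - 20 - 20 = 400 - 40 ≡ 12; y = λ·(20 - 12) - 28 ≡ 16. → (12, 16)
double: tangent at (12, 16): λ = (3·12² + 7)/(2·16) ≡ 4/3. 3⁻¹ ≡ 10 (mod 29) since 3·10 = 30 ≡ 1, so λ ≡ 4·10 ≡ 11.
  x = λ² - 12 - 12 = 121 - 24 ≡ 10; y = λ·(12 - 10) - 16 ≡ 6. → (10, 6)
add P: (10, 6) + (20, 28). λ = (28 - 6)/(20 - 10) ≡ 22/10 mod 29. 10⁻¹ ≡ 3 (mod 29), so λ ≡ 8.
  x = λ² - 10 - 20 = 64 - 30 ≡ 5; y = λ·(10 - 5) - 6 ≡ 5. → (5, 5)

(5, 5)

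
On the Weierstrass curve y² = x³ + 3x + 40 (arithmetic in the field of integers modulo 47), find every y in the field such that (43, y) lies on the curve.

x³ + 3x + 40 = 79676 ≡ 11 (mod 47).
11 is a non-residue mod 47; no y exists.

none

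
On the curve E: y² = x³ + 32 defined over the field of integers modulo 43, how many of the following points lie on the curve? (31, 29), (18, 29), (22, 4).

2

(31, 29): 29² ≡ 24, rhs ≡ 24 → on.
(18, 29): 29² ≡ 24, rhs ≡ 16 → off.
(22, 4): 4² ≡ 16, rhs ≡ 16 → on.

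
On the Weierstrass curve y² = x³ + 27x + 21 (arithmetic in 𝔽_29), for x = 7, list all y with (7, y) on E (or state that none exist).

none

x³ + 27x + 21 = 553 ≡ 2 (mod 29).
2 is a non-residue mod 29; no y exists.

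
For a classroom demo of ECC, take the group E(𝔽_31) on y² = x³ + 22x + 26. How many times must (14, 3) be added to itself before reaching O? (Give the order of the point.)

9

2P: tangent at (14, 3): λ = (3·14² + 22)/(2·3) ≡ 21/6. 6⁻¹ ≡ 26 (mod 31) since 6·26 = 156 ≡ 1, so λ ≡ 21·26 ≡ 19.
  x = λ² - 14 - 14 = 361 - 28 ≡ 23; y = λ·(14 - 23) - 3 ≡ 12. → (23, 12)
3P: (23, 12) + (14, 3). λ = (3 - 12)/(14 - 23) ≡ 22/22 mod 31. 22⁻¹ ≡ 24 (mod 31) since 22·24 = 528 ≡ 1, so λ ≡ 1.
  x = λ² - 23 - 14 = 1 - 37 ≡ 26; y = λ·(23 - 26) - 12 ≡ 16. → (26, 16)
4P: (26, 16) + (14, 3). λ = (3 - 16)/(14 - 26) ≡ 18/19 mod 31. 19⁻¹ ≡ 18 (mod 31), so λ ≡ 14.
  x = λ² - 26 - 14 = 196 - 40 ≡ 1; y = λ·(26 - 1) - 16 ≡ 24. → (1, 24)
5P: (1, 24) + (14, 3). λ = (3 - 24)/(14 - 1) ≡ 10/13 mod 31. 13⁻¹ ≡ 12 (mod 31), so λ ≡ 27.
  x = λ² - 1 - 14 = 729 - 15 ≡ 1; y = λ·(1 - 1) - 24 ≡ 7. → (1, 7)
6P: (1, 7) + (14, 3). λ = (3 - 7)/(14 - 1) ≡ 27/13 mod 31. 13⁻¹ ≡ 12 (mod 31) since 13·12 = 156 ≡ 1, so λ ≡ 14.
  x = λ² - 1 - 14 = 196 - 15 ≡ 26; y = λ·(1 - 26) - 7 ≡ 15. → (26, 15)
7P: (26, 15) + (14, 3). λ = (3 - 15)/(14 - 26) ≡ 19/19 mod 31. 19⁻¹ ≡ 18 (mod 31), so λ ≡ 1.
  x = λ² - 26 - 14 = 1 - 40 ≡ 23; y = λ·(26 - 23) - 15 ≡ 19. → (23, 19)
8P: (23, 19) + (14, 3). λ = (3 - 19)/(14 - 23) ≡ 15/22 mod 31. 22⁻¹ ≡ 24 (mod 31) since 22·24 = 528 ≡ 1, so λ ≡ 19.
  x = λ² - 23 - 14 = 361 - 37 ≡ 14; y = λ·(23 - 14) - 19 ≡ 28. → (14, 28)
9P: (14, 28) + (14, 3): same x and y₁ ≡ -y₂, so the sum is O.
9P = O, so the order is 9.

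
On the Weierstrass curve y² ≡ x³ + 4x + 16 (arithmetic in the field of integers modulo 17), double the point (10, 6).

(6, 16)

tangent at (10, 6): λ = (3·10² + 4)/(2·6) ≡ 15/12. 12⁻¹ ≡ 10 (mod 17), so λ ≡ 15·10 ≡ 14.
  x = λ² - 10 - 10 = 196 - 20 ≡ 6; y = λ·(10 - 6) - 6 ≡ 16. → (6, 16)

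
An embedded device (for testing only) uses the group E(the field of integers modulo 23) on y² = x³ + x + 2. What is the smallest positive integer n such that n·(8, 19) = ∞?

2P: tangent at (8, 19): λ = (3·8² + 1)/(2·19) ≡ 9/15. 15⁻¹ ≡ 20 (mod 23), so λ ≡ 9·20 ≡ 19.
  x = λ² - 8 - 8 = 361 - 16 ≡ 0; y = λ·(8 - 0) - 19 ≡ 18. → (0, 18)
3P: (0, 18) + (8, 19). λ = (19 - 18)/(8 - 0) ≡ 1/8 mod 23. 8⁻¹ ≡ 3 (mod 23), so λ ≡ 3.
  x = λ² - 0 - 8 = 9 - 8 ≡ 1; y = λ·(0 - 1) - 18 ≡ 2. → (1, 2)
4P: (1, 2) + (8, 19). λ = (19 - 2)/(8 - 1) ≡ 17/7 mod 23. 7⁻¹ ≡ 10 (mod 23) since 7·10 = 70 ≡ 1, so λ ≡ 9.
  x = λ² - 1 - 8 = 81 - 9 ≡ 3; y = λ·(1 - 3) - 2 ≡ 3. → (3, 3)
5P: (3, 3) + (8, 19). λ = (19 - 3)/(8 - 3) ≡ 16/5 mod 23. 5⁻¹ ≡ 14 (mod 23), so λ ≡ 17.
  x = λ² - 3 - 8 = 289 - 11 ≡ 2; y = λ·(3 - 2) - 3 ≡ 14. → (2, 14)
6P: (2, 14) + (8, 19). λ = (19 - 14)/(8 - 2) ≡ 5/6 mod 23. 6⁻¹ ≡ 4 (mod 23) since 6·4 = 24 ≡ 1, so λ ≡ 20.
  x = λ² - 2 - 8 = 400 - 10 ≡ 22; y = λ·(2 - 22) - 14 ≡ 0. → (22, 0)
7P: (22, 0) + (8, 19). λ = (19 - 0)/(8 - 22) ≡ 19/9 mod 23. 9⁻¹ ≡ 18 (mod 23) since 9·18 = 162 ≡ 1, so λ ≡ 20.
  x = λ² - 22 - 8 = 400 - 30 ≡ 2; y = λ·(22 - 2) - 0 ≡ 9. → (2, 9)
8P: (2, 9) + (8, 19). λ = (19 - 9)/(8 - 2) ≡ 10/6 mod 23. 6⁻¹ ≡ 4 (mod 23), so λ ≡ 17.
  x = λ² - 2 - 8 = 289 - 10 ≡ 3; y = λ·(2 - 3) - 9 ≡ 20. → (3, 20)
9P: (3, 20) + (8, 19). λ = (19 - 20)/(8 - 3) ≡ 22/5 mod 23. 5⁻¹ ≡ 14 (mod 23) since 5·14 = 70 ≡ 1, so λ ≡ 9.
  x = λ² - 3 - 8 = 81 - 11 ≡ 1; y = λ·(3 - 1) - 20 ≡ 21. → (1, 21)
10P: (1, 21) + (8, 19). λ = (19 - 21)/(8 - 1) ≡ 21/7 mod 23. 7⁻¹ ≡ 10 (mod 23), so λ ≡ 3.
  x = λ² - 1 - 8 = 9 - 9 ≡ 0; y = λ·(1 - 0) - 21 ≡ 5. → (0, 5)
11P: (0, 5) + (8, 19). λ = (19 - 5)/(8 - 0) ≡ 14/8 mod 23. 8⁻¹ ≡ 3 (mod 23), so λ ≡ 19.
  x = λ² - 0 - 8 = 361 - 8 ≡ 8; y = λ·(0 - 8) - 5 ≡ 4. → (8, 4)
12P: (8, 4) + (8, 19): same x and y₁ ≡ -y₂, so the sum is ∞.
12P = ∞, so the order is 12.

12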